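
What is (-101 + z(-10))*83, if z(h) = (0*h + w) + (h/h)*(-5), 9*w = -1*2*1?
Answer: -79348/9 ≈ -8816.4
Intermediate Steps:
w = -2/9 (w = (-1*2*1)/9 = (-2*1)/9 = (⅑)*(-2) = -2/9 ≈ -0.22222)
z(h) = -47/9 (z(h) = (0*h - 2/9) + (h/h)*(-5) = (0 - 2/9) + 1*(-5) = -2/9 - 5 = -47/9)
(-101 + z(-10))*83 = (-101 - 47/9)*83 = -956/9*83 = -79348/9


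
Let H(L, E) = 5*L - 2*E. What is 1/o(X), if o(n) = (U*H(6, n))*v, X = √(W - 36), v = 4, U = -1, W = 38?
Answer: -15/1784 - √2/1784 ≈ -0.0092008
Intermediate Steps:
H(L, E) = -2*E + 5*L
X = √2 (X = √(38 - 36) = √2 ≈ 1.4142)
o(n) = -120 + 8*n (o(n) = -(-2*n + 5*6)*4 = -(-2*n + 30)*4 = -(30 - 2*n)*4 = (-30 + 2*n)*4 = -120 + 8*n)
1/o(X) = 1/(-120 + 8*√2)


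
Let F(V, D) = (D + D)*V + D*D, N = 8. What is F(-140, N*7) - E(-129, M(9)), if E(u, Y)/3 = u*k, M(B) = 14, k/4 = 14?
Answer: 9128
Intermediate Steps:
k = 56 (k = 4*14 = 56)
E(u, Y) = 168*u (E(u, Y) = 3*(u*56) = 3*(56*u) = 168*u)
F(V, D) = D**2 + 2*D*V (F(V, D) = (2*D)*V + D**2 = 2*D*V + D**2 = D**2 + 2*D*V)
F(-140, N*7) - E(-129, M(9)) = (8*7)*(8*7 + 2*(-140)) - 168*(-129) = 56*(56 - 280) - 1*(-21672) = 56*(-224) + 21672 = -12544 + 21672 = 9128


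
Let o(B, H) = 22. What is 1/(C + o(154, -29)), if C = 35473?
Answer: 1/35495 ≈ 2.8173e-5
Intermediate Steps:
1/(C + o(154, -29)) = 1/(35473 + 22) = 1/35495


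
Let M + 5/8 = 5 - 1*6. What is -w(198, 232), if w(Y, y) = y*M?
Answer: 377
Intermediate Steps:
M = -13/8 (M = -5/8 + (5 - 1*6) = -5/8 + (5 - 6) = -5/8 - 1 = -13/8 ≈ -1.6250)
w(Y, y) = -13*y/8 (w(Y, y) = y*(-13/8) = -13*y/8)
-w(198, 232) = -(-13)*232/8 = -1*(-377) = 377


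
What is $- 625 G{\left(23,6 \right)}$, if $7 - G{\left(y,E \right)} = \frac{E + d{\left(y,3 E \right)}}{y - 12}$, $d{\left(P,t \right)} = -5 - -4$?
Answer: $- \frac{45000}{11} \approx -4090.9$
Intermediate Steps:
$d{\left(P,t \right)} = -1$ ($d{\left(P,t \right)} = -5 + 4 = -1$)
$G{\left(y,E \right)} = 7 - \frac{-1 + E}{-12 + y}$ ($G{\left(y,E \right)} = 7 - \frac{E - 1}{y - 12} = 7 - \frac{-1 + E}{-12 + y}$)
$- 625 G{\left(23,6 \right)} = - 625 \frac{-83 - 6 + 7 \cdot 23}{-12 + 23} = - 625 \frac{-83 - 6 + 161}{11} = - 625 \cdot \frac{1}{11} \cdot 72 = \left(-625\right) \frac{72}{11} = - \frac{45000}{11}$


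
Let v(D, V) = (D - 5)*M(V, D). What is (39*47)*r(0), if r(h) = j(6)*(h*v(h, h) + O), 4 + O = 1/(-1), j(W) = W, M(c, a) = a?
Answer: -54990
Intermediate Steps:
O = -5 (O = -4 + 1/(-1) = -4 + 1*(-1) = -4 - 1 = -5)
v(D, V) = D*(-5 + D) (v(D, V) = (D - 5)*D = (-5 + D)*D = D*(-5 + D))
r(h) = -30 + 6*h**2*(-5 + h) (r(h) = 6*(h*(h*(-5 + h)) - 5) = 6*(h**2*(-5 + h) - 5) = 6*(-5 + h**2*(-5 + h)) = -30 + 6*h**2*(-5 + h))
(39*47)*r(0) = (39*47)*(-30 + 6*0**2*(-5 + 0)) = 1833*(-30 + 6*0*(-5)) = 1833*(-30 + 0) = 1833*(-30) = -54990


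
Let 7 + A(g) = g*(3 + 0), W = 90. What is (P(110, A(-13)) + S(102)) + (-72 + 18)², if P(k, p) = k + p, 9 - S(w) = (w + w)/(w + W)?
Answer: 47807/16 ≈ 2987.9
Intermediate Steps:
A(g) = -7 + 3*g (A(g) = -7 + g*(3 + 0) = -7 + g*3 = -7 + 3*g)
S(w) = 9 - 2*w/(90 + w) (S(w) = 9 - (w + w)/(w + 90) = 9 - 2*w/(90 + w))
(P(110, A(-13)) + S(102)) + (-72 + 18)² = ((110 + (-7 + 3*(-13))) + (810 + 7*102)/(90 + 102)) + (-72 + 18)² = ((110 + (-7 - 39)) + (810 + 714)/192) + (-54)² = ((110 - 46) + (1/192)*1524) + 2916 = (64 + 127/16) + 2916 = 1151/16 + 2916 = 47807/16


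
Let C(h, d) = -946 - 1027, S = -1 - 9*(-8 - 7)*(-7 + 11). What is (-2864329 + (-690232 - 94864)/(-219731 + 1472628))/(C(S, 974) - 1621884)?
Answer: 3588709996209/2034525563729 ≈ 1.7639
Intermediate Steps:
S = 539 (S = -1 - (-135)*4 = -1 - 9*(-60) = -1 + 540 = 539)
C(h, d) = -1973
(-2864329 + (-690232 - 94864)/(-219731 + 1472628))/(C(S, 974) - 1621884) = (-2864329 + (-690232 - 94864)/(-219731 + 1472628))/(-1973 - 1621884) = (-2864329 - 785096/1252897)/(-1623857) = (-2864329 - 785096*1/1252897)*(-1/1623857) = (-2864329 - 785096/1252897)*(-1/1623857) = -3588709996209/1252897*(-1/1623857) = 3588709996209/2034525563729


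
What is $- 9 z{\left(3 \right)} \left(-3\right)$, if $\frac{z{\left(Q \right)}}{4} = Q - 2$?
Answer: $108$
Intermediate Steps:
$z{\left(Q \right)} = -8 + 4 Q$ ($z{\left(Q \right)} = 4 \left(Q - 2\right) = 4 \left(-2 + Q\right) = -8 + 4 Q$)
$- 9 z{\left(3 \right)} \left(-3\right) = - 9 \left(-8 + 4 \cdot 3\right) \left(-3\right) = - 9 \left(-8 + 12\right) \left(-3\right) = \left(-9\right) 4 \left(-3\right) = \left(-36\right) \left(-3\right) = 108$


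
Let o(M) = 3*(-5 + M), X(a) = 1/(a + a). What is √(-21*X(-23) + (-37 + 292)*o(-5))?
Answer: I*√16186434/46 ≈ 87.462*I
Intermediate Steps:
X(a) = 1/(2*a)
o(M) = -15 + 3*M
√(-21*X(-23) + (-37 + 292)*o(-5)) = √(-21/(2*(-23)) + (-37 + 292)*(-15 + 3*(-5))) = √(-21*(-1)/(2*23) + 255*(-15 - 15)) = √(-21*(-1/46) + 255*(-30)) = √(21/46 - 7650) = √(-351879/46) = I*√16186434/46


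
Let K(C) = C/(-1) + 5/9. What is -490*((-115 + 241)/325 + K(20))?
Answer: 5462618/585 ≈ 9337.8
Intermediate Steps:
K(C) = 5/9 - C (K(C) = C*(-1) + 5*(1/9) = -C + 5/9 = 5/9 - C)
-490*((-115 + 241)/325 + K(20)) = -490*((-115 + 241)/325 + (5/9 - 1*20)) = -490*(126*(1/325) + (5/9 - 20)) = -490*(126/325 - 175/9) = -490*(-55741/2925) = 5462618/585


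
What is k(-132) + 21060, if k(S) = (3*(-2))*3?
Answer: 21042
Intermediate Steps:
k(S) = -18 (k(S) = -6*3 = -18)
k(-132) + 21060 = -18 + 21060 = 21042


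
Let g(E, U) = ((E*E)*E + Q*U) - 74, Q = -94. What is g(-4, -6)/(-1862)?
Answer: -213/931 ≈ -0.22879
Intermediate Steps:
g(E, U) = -74 + E³ - 94*U (g(E, U) = ((E*E)*E - 94*U) - 74 = (E²*E - 94*U) - 74 = (E³ - 94*U) - 74 = -74 + E³ - 94*U)
g(-4, -6)/(-1862) = (-74 + (-4)³ - 94*(-6))/(-1862) = (-74 - 64 + 564)*(-1/1862) = 426*(-1/1862) = -213/931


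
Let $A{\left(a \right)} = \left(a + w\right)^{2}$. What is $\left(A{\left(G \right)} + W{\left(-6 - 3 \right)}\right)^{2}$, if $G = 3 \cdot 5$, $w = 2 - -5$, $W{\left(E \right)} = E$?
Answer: $225625$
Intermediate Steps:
$w = 7$ ($w = 2 + 5 = 7$)
$G = 15$
$A{\left(a \right)} = \left(7 + a\right)^{2}$ ($A{\left(a \right)} = \left(a + 7\right)^{2} = \left(7 + a\right)^{2}$)
$\left(A{\left(G \right)} + W{\left(-6 - 3 \right)}\right)^{2} = \left(\left(7 + 15\right)^{2} - 9\right)^{2} = \left(22^{2} - 9\right)^{2} = \left(484 - 9\right)^{2} = 475^{2} = 225625$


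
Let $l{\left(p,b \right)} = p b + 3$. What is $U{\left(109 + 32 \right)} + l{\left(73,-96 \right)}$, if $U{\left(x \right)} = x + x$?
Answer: $-6723$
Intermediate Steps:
$U{\left(x \right)} = 2 x$
$l{\left(p,b \right)} = 3 + b p$ ($l{\left(p,b \right)} = b p + 3 = 3 + b p$)
$U{\left(109 + 32 \right)} + l{\left(73,-96 \right)} = 2 \left(109 + 32\right) + \left(3 - 7008\right) = 2 \cdot 141 + \left(3 - 7008\right) = 282 - 7005 = -6723$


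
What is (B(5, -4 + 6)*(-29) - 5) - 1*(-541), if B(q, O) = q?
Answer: 391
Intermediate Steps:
(B(5, -4 + 6)*(-29) - 5) - 1*(-541) = (5*(-29) - 5) - 1*(-541) = (-145 - 5) + 541 = -150 + 541 = 391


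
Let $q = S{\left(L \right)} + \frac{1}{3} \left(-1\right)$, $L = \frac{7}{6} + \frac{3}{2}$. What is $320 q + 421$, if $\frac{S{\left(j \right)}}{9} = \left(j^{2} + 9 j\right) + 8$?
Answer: $\frac{338863}{3} \approx 1.1295 \cdot 10^{5}$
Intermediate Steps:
$L = \frac{8}{3}$ ($L = 7 \cdot \frac{1}{6} + 3 \cdot \frac{1}{2} = \frac{7}{6} + \frac{3}{2} = \frac{8}{3} \approx 2.6667$)
$S{\left(j \right)} = 72 + 9 j^{2} + 81 j$ ($S{\left(j \right)} = 9 \left(\left(j^{2} + 9 j\right) + 8\right) = 9 \left(8 + j^{2} + 9 j\right) = 72 + 9 j^{2} + 81 j$)
$q = \frac{1055}{3}$ ($q = \left(72 + 9 \left(\frac{8}{3}\right)^{2} + 81 \cdot \frac{8}{3}\right) + \frac{1}{3} \left(-1\right) = \left(72 + 9 \cdot \frac{64}{9} + 216\right) + \frac{1}{3} \left(-1\right) = \left(72 + 64 + 216\right) - \frac{1}{3} = 352 - \frac{1}{3} = \frac{1055}{3} \approx 351.67$)
$320 q + 421 = 320 \cdot \frac{1055}{3} + 421 = \frac{337600}{3} + 421 = \frac{338863}{3}$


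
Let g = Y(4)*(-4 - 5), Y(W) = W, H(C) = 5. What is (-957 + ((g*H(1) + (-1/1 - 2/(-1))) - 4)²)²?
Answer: 1058331024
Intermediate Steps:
g = -36 (g = 4*(-4 - 5) = 4*(-9) = -36)
(-957 + ((g*H(1) + (-1/1 - 2/(-1))) - 4)²)² = (-957 + ((-36*5 + (-1/1 - 2/(-1))) - 4)²)² = (-957 + ((-180 + (-1*1 - 2*(-1))) - 4)²)² = (-957 + ((-180 + (-1 + 2)) - 4)²)² = (-957 + ((-180 + 1) - 4)²)² = (-957 + (-179 - 4)²)² = (-957 + (-183)²)² = (-957 + 33489)² = 32532² = 1058331024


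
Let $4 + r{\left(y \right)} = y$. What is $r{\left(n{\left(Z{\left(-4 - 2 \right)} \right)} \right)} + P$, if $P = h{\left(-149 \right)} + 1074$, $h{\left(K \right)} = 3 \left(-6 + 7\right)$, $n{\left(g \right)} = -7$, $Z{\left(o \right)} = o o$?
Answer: $1066$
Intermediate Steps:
$Z{\left(o \right)} = o^{2}$
$r{\left(y \right)} = -4 + y$
$h{\left(K \right)} = 3$ ($h{\left(K \right)} = 3 \cdot 1 = 3$)
$P = 1077$ ($P = 3 + 1074 = 1077$)
$r{\left(n{\left(Z{\left(-4 - 2 \right)} \right)} \right)} + P = \left(-4 - 7\right) + 1077 = -11 + 1077 = 1066$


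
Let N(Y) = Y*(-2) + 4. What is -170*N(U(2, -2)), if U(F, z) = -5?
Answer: -2380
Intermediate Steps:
N(Y) = 4 - 2*Y (N(Y) = -2*Y + 4 = 4 - 2*Y)
-170*N(U(2, -2)) = -170*(4 - 2*(-5)) = -170*(4 + 10) = -170*14 = -2380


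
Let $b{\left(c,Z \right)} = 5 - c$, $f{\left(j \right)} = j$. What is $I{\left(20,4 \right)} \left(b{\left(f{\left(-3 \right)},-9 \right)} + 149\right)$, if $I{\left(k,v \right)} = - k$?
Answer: $-3140$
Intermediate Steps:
$I{\left(20,4 \right)} \left(b{\left(f{\left(-3 \right)},-9 \right)} + 149\right) = \left(-1\right) 20 \left(\left(5 - -3\right) + 149\right) = - 20 \left(\left(5 + 3\right) + 149\right) = - 20 \left(8 + 149\right) = \left(-20\right) 157 = -3140$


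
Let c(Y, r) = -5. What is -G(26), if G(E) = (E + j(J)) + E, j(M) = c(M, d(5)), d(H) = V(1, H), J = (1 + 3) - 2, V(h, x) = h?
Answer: -47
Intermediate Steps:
J = 2 (J = 4 - 2 = 2)
d(H) = 1
j(M) = -5
G(E) = -5 + 2*E (G(E) = (E - 5) + E = (-5 + E) + E = -5 + 2*E)
-G(26) = -(-5 + 2*26) = -(-5 + 52) = -1*47 = -47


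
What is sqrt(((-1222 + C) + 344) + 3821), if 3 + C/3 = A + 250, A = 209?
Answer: 3*sqrt(479) ≈ 65.658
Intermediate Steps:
C = 1368 (C = -9 + 3*(209 + 250) = -9 + 3*459 = -9 + 1377 = 1368)
sqrt(((-1222 + C) + 344) + 3821) = sqrt(((-1222 + 1368) + 344) + 3821) = sqrt((146 + 344) + 3821) = sqrt(490 + 3821) = sqrt(4311) = 3*sqrt(479)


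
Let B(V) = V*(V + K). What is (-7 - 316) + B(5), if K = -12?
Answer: -358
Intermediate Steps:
B(V) = V*(-12 + V) (B(V) = V*(V - 12) = V*(-12 + V))
(-7 - 316) + B(5) = (-7 - 316) + 5*(-12 + 5) = -323 + 5*(-7) = -323 - 35 = -358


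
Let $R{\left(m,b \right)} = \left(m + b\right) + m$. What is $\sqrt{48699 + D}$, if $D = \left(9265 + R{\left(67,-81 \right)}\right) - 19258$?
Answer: $7 \sqrt{791} \approx 196.87$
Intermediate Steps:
$R{\left(m,b \right)} = b + 2 m$ ($R{\left(m,b \right)} = \left(b + m\right) + m = b + 2 m$)
$D = -9940$ ($D = \left(9265 + \left(-81 + 2 \cdot 67\right)\right) - 19258 = \left(9265 + \left(-81 + 134\right)\right) - 19258 = \left(9265 + 53\right) - 19258 = 9318 - 19258 = -9940$)
$\sqrt{48699 + D} = \sqrt{48699 - 9940} = \sqrt{38759} = 7 \sqrt{791}$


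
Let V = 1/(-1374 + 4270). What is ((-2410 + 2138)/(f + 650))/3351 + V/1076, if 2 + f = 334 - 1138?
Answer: 212025217/407239470144 ≈ 0.00052064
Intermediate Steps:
f = -806 (f = -2 + (334 - 1138) = -2 - 804 = -806)
V = 1/2896 ≈ 0.00034530
((-2410 + 2138)/(f + 650))/3351 + V/1076 = ((-2410 + 2138)/(-806 + 650))/3351 + (1/2896)/1076 = -272/(-156)*(1/3351) + (1/2896)*(1/1076) = -272*(-1/156)*(1/3351) + 1/3116096 = (68/39)*(1/3351) + 1/3116096 = 68/130689 + 1/3116096 = 212025217/407239470144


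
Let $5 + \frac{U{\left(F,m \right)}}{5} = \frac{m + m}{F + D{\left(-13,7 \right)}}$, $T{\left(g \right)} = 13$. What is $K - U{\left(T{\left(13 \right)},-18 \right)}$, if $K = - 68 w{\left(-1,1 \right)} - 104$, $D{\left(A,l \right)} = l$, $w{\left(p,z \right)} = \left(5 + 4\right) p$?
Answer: $542$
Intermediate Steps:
$w{\left(p,z \right)} = 9 p$
$K = 508$ ($K = - 68 \cdot 9 \left(-1\right) - 104 = \left(-68\right) \left(-9\right) - 104 = 612 - 104 = 508$)
$U{\left(F,m \right)} = -25 + \frac{10 m}{7 + F}$ ($U{\left(F,m \right)} = -25 + 5 \frac{m + m}{F + 7} = -25 + 5 \frac{2 m}{7 + F} = -25 + \frac{10 m}{7 + F}$)
$K - U{\left(T{\left(13 \right)},-18 \right)} = 508 - \frac{5 \left(-35 - 65 + 2 \left(-18\right)\right)}{7 + 13} = 508 - \frac{5 \left(-35 - 65 - 36\right)}{20} = 508 - 5 \cdot \frac{1}{20} \left(-136\right) = 508 - -34 = 508 + 34 = 542$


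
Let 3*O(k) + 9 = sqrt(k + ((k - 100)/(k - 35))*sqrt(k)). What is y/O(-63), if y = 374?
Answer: 15708/(-126 + sqrt(6)*sqrt(-2058 + 163*I*sqrt(7))) ≈ -70.279 - 68.622*I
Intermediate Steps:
O(k) = -3 + sqrt(k + sqrt(k)*(-100 + k)/(-35 + k))/3 (O(k) = -3 + sqrt(k + ((k - 100)/(k - 35))*sqrt(k))/3 = -3 + sqrt(k + ((-100 + k)/(-35 + k))*sqrt(k))/3 = -3 + sqrt(k + sqrt(k)*(-100 + k)/(-35 + k))/3)
y/O(-63) = 374/(-3 + sqrt(((-63)**(3/2) - 300*I*sqrt(7) - 63*(-35 - 63))/(-35 - 63))/3) = 374/(-3 + sqrt((-189*I*sqrt(7) - 300*I*sqrt(7) - 63*(-98))/(-98))/3) = 374/(-3 + sqrt(-(-189*I*sqrt(7) - 300*I*sqrt(7) + 6174)/98)/3) = 374/(-3 + sqrt(-(6174 - 489*I*sqrt(7))/98)/3) = 374/(-3 + sqrt(-63 + 489*I*sqrt(7)/98)/3)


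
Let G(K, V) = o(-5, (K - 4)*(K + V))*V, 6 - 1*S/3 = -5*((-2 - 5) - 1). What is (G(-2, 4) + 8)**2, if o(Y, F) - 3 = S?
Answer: 150544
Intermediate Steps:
S = -102 (S = 18 - (-15)*((-2 - 5) - 1) = 18 - (-15)*(-7 - 1) = 18 - (-15)*(-8) = 18 - 3*40 = 18 - 120 = -102)
o(Y, F) = -99 (o(Y, F) = 3 - 102 = -99)
G(K, V) = -99*V
(G(-2, 4) + 8)**2 = (-99*4 + 8)**2 = (-396 + 8)**2 = (-388)**2 = 150544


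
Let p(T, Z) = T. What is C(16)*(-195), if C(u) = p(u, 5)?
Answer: -3120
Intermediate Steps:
C(u) = u
C(16)*(-195) = 16*(-195) = -3120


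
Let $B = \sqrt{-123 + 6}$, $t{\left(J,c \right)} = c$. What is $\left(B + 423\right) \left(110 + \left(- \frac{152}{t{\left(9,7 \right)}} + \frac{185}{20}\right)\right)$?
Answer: $\frac{1155213}{28} + \frac{8193 i \sqrt{13}}{28} \approx 41258.0 + 1055.0 i$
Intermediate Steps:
$B = 3 i \sqrt{13}$ ($B = \sqrt{-117} = 3 i \sqrt{13} \approx 10.817 i$)
$\left(B + 423\right) \left(110 + \left(- \frac{152}{t{\left(9,7 \right)}} + \frac{185}{20}\right)\right) = \left(3 i \sqrt{13} + 423\right) \left(110 + \left(- \frac{152}{7} + \frac{185}{20}\right)\right) = \left(423 + 3 i \sqrt{13}\right) \left(110 + \left(\left(-152\right) \frac{1}{7} + 185 \cdot \frac{1}{20}\right)\right) = \left(423 + 3 i \sqrt{13}\right) \left(110 + \left(- \frac{152}{7} + \frac{37}{4}\right)\right) = \left(423 + 3 i \sqrt{13}\right) \left(110 - \frac{349}{28}\right) = \left(423 + 3 i \sqrt{13}\right) \frac{2731}{28} = \frac{1155213}{28} + \frac{8193 i \sqrt{13}}{28}$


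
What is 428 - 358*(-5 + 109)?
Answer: -36804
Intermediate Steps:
428 - 358*(-5 + 109) = 428 - 358*104 = 428 - 37232 = -36804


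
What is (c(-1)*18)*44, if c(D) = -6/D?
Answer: 4752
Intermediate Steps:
(c(-1)*18)*44 = (-6/(-1)*18)*44 = (-6*(-1)*18)*44 = (6*18)*44 = 108*44 = 4752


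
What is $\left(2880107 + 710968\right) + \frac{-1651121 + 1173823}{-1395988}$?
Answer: $\frac{2506549042199}{697994} \approx 3.5911 \cdot 10^{6}$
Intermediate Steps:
$\left(2880107 + 710968\right) + \frac{-1651121 + 1173823}{-1395988} = 3591075 - - \frac{238649}{697994} = 3591075 + \frac{238649}{697994} = \frac{2506549042199}{697994}$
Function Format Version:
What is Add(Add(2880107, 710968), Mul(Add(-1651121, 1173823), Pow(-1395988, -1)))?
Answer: Rational(2506549042199, 697994) ≈ 3.5911e+6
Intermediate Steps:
Add(Add(2880107, 710968), Mul(Add(-1651121, 1173823), Pow(-1395988, -1))) = Add(3591075, Mul(-477298, Rational(-1, 1395988))) = Add(3591075, Rational(238649, 697994)) = Rational(2506549042199, 697994)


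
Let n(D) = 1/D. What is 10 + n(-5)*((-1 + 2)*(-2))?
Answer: 52/5 ≈ 10.400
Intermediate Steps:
10 + n(-5)*((-1 + 2)*(-2)) = 10 + ((-1 + 2)*(-2))/(-5) = 10 - (-2)/5 = 10 - ⅕*(-2) = 10 + ⅖ = 52/5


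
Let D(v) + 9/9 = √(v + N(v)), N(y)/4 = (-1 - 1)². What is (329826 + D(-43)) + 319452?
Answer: 649277 + 3*I*√3 ≈ 6.4928e+5 + 5.1962*I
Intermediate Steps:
N(y) = 16 (N(y) = 4*(-1 - 1)² = 4*(-2)² = 4*4 = 16)
D(v) = -1 + √(16 + v) (D(v) = -1 + √(v + 16) = -1 + √(16 + v))
(329826 + D(-43)) + 319452 = (329826 + (-1 + √(16 - 43))) + 319452 = (329826 + (-1 + √(-27))) + 319452 = (329826 + (-1 + 3*I*√3)) + 319452 = (329825 + 3*I*√3) + 319452 = 649277 + 3*I*√3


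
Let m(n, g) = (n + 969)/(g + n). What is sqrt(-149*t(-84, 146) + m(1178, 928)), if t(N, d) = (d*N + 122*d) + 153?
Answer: 11*I*sqrt(384399782)/234 ≈ 921.66*I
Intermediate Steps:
t(N, d) = 153 + 122*d + N*d (t(N, d) = (N*d + 122*d) + 153 = (122*d + N*d) + 153 = 153 + 122*d + N*d)
m(n, g) = (969 + n)/(g + n)
sqrt(-149*t(-84, 146) + m(1178, 928)) = sqrt(-149*(153 + 122*146 - 84*146) + (969 + 1178)/(928 + 1178)) = sqrt(-149*(153 + 17812 - 12264) + 2147/2106) = sqrt(-149*5701 + (1/2106)*2147) = sqrt(-849449 + 2147/2106) = sqrt(-1788937447/2106) = 11*I*sqrt(384399782)/234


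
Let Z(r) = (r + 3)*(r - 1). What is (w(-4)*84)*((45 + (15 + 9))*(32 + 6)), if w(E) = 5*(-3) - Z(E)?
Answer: -4404960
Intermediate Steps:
Z(r) = (-1 + r)*(3 + r) (Z(r) = (3 + r)*(-1 + r) = (-1 + r)*(3 + r))
w(E) = -12 - E² - 2*E (w(E) = 5*(-3) - (-3 + E² + 2*E) = -15 + (3 - E² - 2*E) = -12 - E² - 2*E)
(w(-4)*84)*((45 + (15 + 9))*(32 + 6)) = ((-12 - 1*(-4)² - 2*(-4))*84)*((45 + (15 + 9))*(32 + 6)) = ((-12 - 1*16 + 8)*84)*((45 + 24)*38) = ((-12 - 16 + 8)*84)*(69*38) = -20*84*2622 = -1680*2622 = -4404960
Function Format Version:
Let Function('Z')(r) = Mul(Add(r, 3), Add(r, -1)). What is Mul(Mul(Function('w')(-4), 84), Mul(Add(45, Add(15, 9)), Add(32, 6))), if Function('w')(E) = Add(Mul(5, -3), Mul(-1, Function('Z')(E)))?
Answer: -4404960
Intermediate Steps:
Function('Z')(r) = Mul(Add(-1, r), Add(3, r)) (Function('Z')(r) = Mul(Add(3, r), Add(-1, r)) = Mul(Add(-1, r), Add(3, r)))
Function('w')(E) = Add(-12, Mul(-1, Pow(E, 2)), Mul(-2, E)) (Function('w')(E) = Add(Mul(5, -3), Mul(-1, Add(-3, Pow(E, 2), Mul(2, E)))) = Add(-15, Add(3, Mul(-1, Pow(E, 2)), Mul(-2, E))) = Add(-12, Mul(-1, Pow(E, 2)), Mul(-2, E)))
Mul(Mul(Function('w')(-4), 84), Mul(Add(45, Add(15, 9)), Add(32, 6))) = Mul(Mul(Add(-12, Mul(-1, Pow(-4, 2)), Mul(-2, -4)), 84), Mul(Add(45, Add(15, 9)), Add(32, 6))) = Mul(Mul(Add(-12, Mul(-1, 16), 8), 84), Mul(Add(45, 24), 38)) = Mul(Mul(Add(-12, -16, 8), 84), Mul(69, 38)) = Mul(Mul(-20, 84), 2622) = Mul(-1680, 2622) = -4404960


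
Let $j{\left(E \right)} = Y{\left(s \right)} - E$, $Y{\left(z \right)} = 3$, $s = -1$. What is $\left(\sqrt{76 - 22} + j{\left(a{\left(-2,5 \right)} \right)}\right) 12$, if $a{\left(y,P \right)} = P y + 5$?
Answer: $96 + 36 \sqrt{6} \approx 184.18$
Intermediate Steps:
$a{\left(y,P \right)} = 5 + P y$
$j{\left(E \right)} = 3 - E$
$\left(\sqrt{76 - 22} + j{\left(a{\left(-2,5 \right)} \right)}\right) 12 = \left(\sqrt{76 - 22} + \left(3 - \left(5 + 5 \left(-2\right)\right)\right)\right) 12 = \left(\sqrt{54} + \left(3 - \left(5 - 10\right)\right)\right) 12 = \left(3 \sqrt{6} + \left(3 - -5\right)\right) 12 = \left(3 \sqrt{6} + \left(3 + 5\right)\right) 12 = \left(3 \sqrt{6} + 8\right) 12 = \left(8 + 3 \sqrt{6}\right) 12 = 96 + 36 \sqrt{6}$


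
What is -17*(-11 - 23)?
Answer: 578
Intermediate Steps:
-17*(-11 - 23) = -17*(-34) = 578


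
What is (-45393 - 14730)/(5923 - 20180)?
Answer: 60123/14257 ≈ 4.2171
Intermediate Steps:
(-45393 - 14730)/(5923 - 20180) = -60123/(-14257) = -60123*(-1/14257) = 60123/14257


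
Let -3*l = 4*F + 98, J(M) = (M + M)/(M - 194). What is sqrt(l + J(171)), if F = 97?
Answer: 6*I*sqrt(2599)/23 ≈ 13.299*I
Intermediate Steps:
J(M) = 2*M/(-194 + M) (J(M) = (2*M)/(-194 + M) = 2*M/(-194 + M))
l = -162 (l = -(4*97 + 98)/3 = -(388 + 98)/3 = -1/3*486 = -162)
sqrt(l + J(171)) = sqrt(-162 + 2*171/(-194 + 171)) = sqrt(-162 + 2*171/(-23)) = sqrt(-162 + 2*171*(-1/23)) = sqrt(-162 - 342/23) = sqrt(-4068/23) = 6*I*sqrt(2599)/23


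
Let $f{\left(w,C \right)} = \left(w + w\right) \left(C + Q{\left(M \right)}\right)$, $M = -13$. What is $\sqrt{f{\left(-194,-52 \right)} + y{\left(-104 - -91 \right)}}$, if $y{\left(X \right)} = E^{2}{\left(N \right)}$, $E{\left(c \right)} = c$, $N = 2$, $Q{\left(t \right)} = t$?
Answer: $2 \sqrt{6306} \approx 158.82$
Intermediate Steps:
$f{\left(w,C \right)} = 2 w \left(-13 + C\right)$ ($f{\left(w,C \right)} = \left(w + w\right) \left(C - 13\right) = 2 w \left(-13 + C\right)$)
$y{\left(X \right)} = 4$ ($y{\left(X \right)} = 2^{2} = 4$)
$\sqrt{f{\left(-194,-52 \right)} + y{\left(-104 - -91 \right)}} = \sqrt{2 \left(-194\right) \left(-13 - 52\right) + 4} = \sqrt{2 \left(-194\right) \left(-65\right) + 4} = \sqrt{25220 + 4} = \sqrt{25224} = 2 \sqrt{6306}$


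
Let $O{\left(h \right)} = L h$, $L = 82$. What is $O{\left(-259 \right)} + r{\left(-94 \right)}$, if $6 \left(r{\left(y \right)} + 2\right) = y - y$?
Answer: $-21240$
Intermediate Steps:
$r{\left(y \right)} = -2$ ($r{\left(y \right)} = -2 + \frac{y - y}{6} = -2 + \frac{1}{6} \cdot 0 = -2 + 0 = -2$)
$O{\left(h \right)} = 82 h$
$O{\left(-259 \right)} + r{\left(-94 \right)} = 82 \left(-259\right) - 2 = -21238 - 2 = -21240$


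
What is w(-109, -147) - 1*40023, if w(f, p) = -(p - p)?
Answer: -40023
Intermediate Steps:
w(f, p) = 0 (w(f, p) = -1*0 = 0)
w(-109, -147) - 1*40023 = 0 - 1*40023 = 0 - 40023 = -40023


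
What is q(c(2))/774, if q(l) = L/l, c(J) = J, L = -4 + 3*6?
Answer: 7/774 ≈ 0.0090439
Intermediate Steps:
L = 14 (L = -4 + 18 = 14)
q(l) = 14/l
q(c(2))/774 = (14/2)/774 = (14*(½))*(1/774) = 7*(1/774) = 7/774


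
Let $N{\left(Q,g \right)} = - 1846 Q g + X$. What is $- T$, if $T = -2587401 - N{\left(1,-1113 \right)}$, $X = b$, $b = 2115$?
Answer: $4644114$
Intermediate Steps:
$X = 2115$
$N{\left(Q,g \right)} = 2115 - 1846 Q g$ ($N{\left(Q,g \right)} = - 1846 Q g + 2115 = 2115 - 1846 Q g$)
$T = -4644114$ ($T = -2587401 - \left(2115 - 1846 \left(-1113\right)\right) = -2587401 - \left(2115 + 2054598\right) = -2587401 - 2056713 = -4644114$)
$- T = \left(-1\right) \left(-4644114\right) = 4644114$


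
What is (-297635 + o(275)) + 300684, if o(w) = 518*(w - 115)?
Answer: 85929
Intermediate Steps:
o(w) = -59570 + 518*w (o(w) = 518*(-115 + w) = -59570 + 518*w)
(-297635 + o(275)) + 300684 = (-297635 + (-59570 + 518*275)) + 300684 = (-297635 + (-59570 + 142450)) + 300684 = (-297635 + 82880) + 300684 = -214755 + 300684 = 85929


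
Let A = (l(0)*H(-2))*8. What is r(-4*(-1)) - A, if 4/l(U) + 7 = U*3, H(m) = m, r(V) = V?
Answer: -36/7 ≈ -5.1429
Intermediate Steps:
l(U) = 4/(-7 + 3*U) (l(U) = 4/(-7 + U*3) = 4/(-7 + 3*U))
A = 64/7 (A = ((4/(-7 + 3*0))*(-2))*8 = ((4/(-7 + 0))*(-2))*8 = ((4/(-7))*(-2))*8 = ((4*(-⅐))*(-2))*8 = -4/7*(-2)*8 = (8/7)*8 = 64/7 ≈ 9.1429)
r(-4*(-1)) - A = -4*(-1) - 1*64/7 = 4 - 64/7 = -36/7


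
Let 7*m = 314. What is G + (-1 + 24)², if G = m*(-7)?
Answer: 215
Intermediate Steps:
m = 314/7 (m = (⅐)*314 = 314/7 ≈ 44.857)
G = -314 (G = (314/7)*(-7) = -314)
G + (-1 + 24)² = -314 + (-1 + 24)² = -314 + 23² = -314 + 529 = 215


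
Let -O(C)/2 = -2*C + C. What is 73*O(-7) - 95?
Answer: -1117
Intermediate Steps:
O(C) = 2*C (O(C) = -2*(-2*C + C) = -(-2)*C = 2*C)
73*O(-7) - 95 = 73*(2*(-7)) - 95 = 73*(-14) - 95 = -1022 - 95 = -1117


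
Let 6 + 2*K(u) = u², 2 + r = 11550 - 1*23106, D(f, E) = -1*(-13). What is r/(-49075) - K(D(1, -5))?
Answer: -7976109/98150 ≈ -81.265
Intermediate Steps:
D(f, E) = 13
r = -11558 (r = -2 + (11550 - 1*23106) = -2 + (11550 - 23106) = -2 - 11556 = -11558)
K(u) = -3 + u²/2
r/(-49075) - K(D(1, -5)) = -11558/(-49075) - (-3 + (½)*13²) = -11558*(-1/49075) - (-3 + (½)*169) = 11558/49075 - (-3 + 169/2) = 11558/49075 - 1*163/2 = 11558/49075 - 163/2 = -7976109/98150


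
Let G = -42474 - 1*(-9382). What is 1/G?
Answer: -1/33092 ≈ -3.0219e-5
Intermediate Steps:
G = -33092 (G = -42474 + 9382 = -33092)
1/G = 1/(-33092) = -1/33092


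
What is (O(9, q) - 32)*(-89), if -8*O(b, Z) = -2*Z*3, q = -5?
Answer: 12727/4 ≈ 3181.8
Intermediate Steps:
O(b, Z) = 3*Z/4 (O(b, Z) = -(-2*Z)*3/8 = -(-3)*Z/4 = 3*Z/4)
(O(9, q) - 32)*(-89) = ((¾)*(-5) - 32)*(-89) = (-15/4 - 32)*(-89) = -143/4*(-89) = 12727/4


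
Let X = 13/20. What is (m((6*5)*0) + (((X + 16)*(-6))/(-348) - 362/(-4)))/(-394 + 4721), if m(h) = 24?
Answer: 133153/5019320 ≈ 0.026528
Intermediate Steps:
X = 13/20 (X = 13*(1/20) = 13/20 ≈ 0.65000)
(m((6*5)*0) + (((X + 16)*(-6))/(-348) - 362/(-4)))/(-394 + 4721) = (24 + (((13/20 + 16)*(-6))/(-348) - 362/(-4)))/(-394 + 4721) = (24 + (((333/20)*(-6))*(-1/348) - 362*(-¼)))/4327 = (24 + (-999/10*(-1/348) + 181/2))*(1/4327) = (24 + (333/1160 + 181/2))*(1/4327) = (24 + 105313/1160)*(1/4327) = (133153/1160)*(1/4327) = 133153/5019320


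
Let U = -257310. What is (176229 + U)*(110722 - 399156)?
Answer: 23386517154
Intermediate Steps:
(176229 + U)*(110722 - 399156) = (176229 - 257310)*(110722 - 399156) = -81081*(-288434) = 23386517154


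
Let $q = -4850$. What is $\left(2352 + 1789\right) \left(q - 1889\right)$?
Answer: $-27906199$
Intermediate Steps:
$\left(2352 + 1789\right) \left(q - 1889\right) = \left(2352 + 1789\right) \left(-4850 - 1889\right) = 4141 \left(-6739\right) = -27906199$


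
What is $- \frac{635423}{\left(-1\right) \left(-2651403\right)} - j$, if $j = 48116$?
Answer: $- \frac{127575542171}{2651403} \approx -48116.0$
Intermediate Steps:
$- \frac{635423}{\left(-1\right) \left(-2651403\right)} - j = - \frac{635423}{\left(-1\right) \left(-2651403\right)} - 48116 = - \frac{635423}{2651403} - 48116 = - \frac{127575542171}{2651403}$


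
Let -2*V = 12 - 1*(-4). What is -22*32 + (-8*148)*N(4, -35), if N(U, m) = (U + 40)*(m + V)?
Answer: 2239424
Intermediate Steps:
V = -8 (V = -(12 - 1*(-4))/2 = -(12 + 4)/2 = -½*16 = -8)
N(U, m) = (-8 + m)*(40 + U) (N(U, m) = (U + 40)*(m - 8) = (40 + U)*(-8 + m) = (-8 + m)*(40 + U))
-22*32 + (-8*148)*N(4, -35) = -22*32 + (-8*148)*(-320 - 8*4 + 40*(-35) + 4*(-35)) = -704 - 1184*(-320 - 32 - 1400 - 140) = -704 - 1184*(-1892) = -704 + 2240128 = 2239424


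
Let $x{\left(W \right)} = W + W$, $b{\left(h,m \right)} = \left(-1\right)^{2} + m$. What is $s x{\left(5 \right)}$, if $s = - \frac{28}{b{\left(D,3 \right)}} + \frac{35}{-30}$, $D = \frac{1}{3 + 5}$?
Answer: $- \frac{245}{3} \approx -81.667$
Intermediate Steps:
$D = \frac{1}{8} \approx 0.125$
$b{\left(h,m \right)} = 1 + m$
$x{\left(W \right)} = 2 W$
$s = - \frac{49}{6}$ ($s = - \frac{28}{1 + 3} + \frac{35}{-30} = - \frac{28}{4} + 35 \left(- \frac{1}{30}\right) = \left(-28\right) \frac{1}{4} - \frac{7}{6} = -7 - \frac{7}{6} = - \frac{49}{6} \approx -8.1667$)
$s x{\left(5 \right)} = - \frac{49 \cdot 2 \cdot 5}{6} = \left(- \frac{49}{6}\right) 10 = - \frac{245}{3}$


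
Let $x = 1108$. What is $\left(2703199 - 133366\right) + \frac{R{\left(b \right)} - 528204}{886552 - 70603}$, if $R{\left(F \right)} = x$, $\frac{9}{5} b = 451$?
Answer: $\frac{2096852139421}{815949} \approx 2.5698 \cdot 10^{6}$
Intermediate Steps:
$b = \frac{2255}{9}$ ($b = \frac{5}{9} \cdot 451 = \frac{2255}{9} \approx 250.56$)
$R{\left(F \right)} = 1108$
$\left(2703199 - 133366\right) + \frac{R{\left(b \right)} - 528204}{886552 - 70603} = \left(2703199 - 133366\right) + \frac{1108 - 528204}{886552 - 70603} = 2569833 - \frac{527096}{815949} = \frac{2096852139421}{815949}$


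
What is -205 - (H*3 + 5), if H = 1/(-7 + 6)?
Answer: -207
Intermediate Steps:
H = -1 (H = 1/(-1) = -1)
-205 - (H*3 + 5) = -205 - (-1*3 + 5) = -205 - (-3 + 5) = -205 - 1*2 = -205 - 2 = -207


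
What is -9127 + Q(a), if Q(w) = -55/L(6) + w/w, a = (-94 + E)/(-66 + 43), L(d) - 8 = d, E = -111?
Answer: -127819/14 ≈ -9129.9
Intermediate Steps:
L(d) = 8 + d
a = 205/23 (a = (-94 - 111)/(-66 + 43) = -205/(-23) = -205*(-1/23) = 205/23 ≈ 8.9130)
Q(w) = -41/14 (Q(w) = -55/(8 + 6) + w/w = -55/14 + 1 = -41/14)
-9127 + Q(a) = -9127 - 41/14 = -127819/14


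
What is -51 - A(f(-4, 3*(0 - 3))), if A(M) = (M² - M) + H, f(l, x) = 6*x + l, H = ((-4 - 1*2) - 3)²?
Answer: -3554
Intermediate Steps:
H = 81 (H = ((-4 - 2) - 3)² = (-6 - 3)² = (-9)² = 81)
f(l, x) = l + 6*x
A(M) = 81 + M² - M (A(M) = (M² - M) + 81 = 81 + M² - M)
-51 - A(f(-4, 3*(0 - 3))) = -51 - (81 + (-4 + 6*(3*(0 - 3)))² - (-4 + 6*(3*(0 - 3)))) = -51 - (81 + (-4 + 6*(3*(-3)))² - (-4 + 6*(3*(-3)))) = -51 - (81 + (-4 + 6*(-9))² - (-4 + 6*(-9))) = -51 - (81 + (-4 - 54)² - (-4 - 54)) = -51 - (81 + (-58)² - 1*(-58)) = -51 - (81 + 3364 + 58) = -51 - 1*3503 = -51 - 3503 = -3554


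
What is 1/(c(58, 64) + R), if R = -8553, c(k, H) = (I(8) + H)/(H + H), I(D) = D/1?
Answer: -16/136839 ≈ -0.00011693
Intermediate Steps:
I(D) = D (I(D) = D*1 = D)
c(k, H) = (8 + H)/(2*H) (c(k, H) = (8 + H)/(H + H) = (8 + H)/((2*H)) = (8 + H)*(1/(2*H)) = (8 + H)/(2*H))
1/(c(58, 64) + R) = 1/((1/2)*(8 + 64)/64 - 8553) = 1/((1/2)*(1/64)*72 - 8553) = 1/(9/16 - 8553) = 1/(-136839/16) = -16/136839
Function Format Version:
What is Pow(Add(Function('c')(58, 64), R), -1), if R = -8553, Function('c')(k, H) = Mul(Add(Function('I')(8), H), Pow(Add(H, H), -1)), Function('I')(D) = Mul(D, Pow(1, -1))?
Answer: Rational(-16, 136839) ≈ -0.00011693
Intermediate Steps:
Function('I')(D) = D (Function('I')(D) = Mul(D, 1) = D)
Function('c')(k, H) = Mul(Rational(1, 2), Pow(H, -1), Add(8, H)) (Function('c')(k, H) = Mul(Add(8, H), Pow(Add(H, H), -1)) = Mul(Add(8, H), Pow(Mul(2, H), -1)) = Mul(Add(8, H), Mul(Rational(1, 2), Pow(H, -1))) = Mul(Rational(1, 2), Pow(H, -1), Add(8, H)))
Pow(Add(Function('c')(58, 64), R), -1) = Pow(Add(Mul(Rational(1, 2), Pow(64, -1), Add(8, 64)), -8553), -1) = Pow(Add(Mul(Rational(1, 2), Rational(1, 64), 72), -8553), -1) = Pow(Add(Rational(9, 16), -8553), -1) = Pow(Rational(-136839, 16), -1) = Rational(-16, 136839)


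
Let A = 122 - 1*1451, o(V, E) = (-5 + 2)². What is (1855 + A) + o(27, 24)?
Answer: 535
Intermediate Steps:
o(V, E) = 9 (o(V, E) = (-3)² = 9)
A = -1329 (A = 122 - 1451 = -1329)
(1855 + A) + o(27, 24) = (1855 - 1329) + 9 = 526 + 9 = 535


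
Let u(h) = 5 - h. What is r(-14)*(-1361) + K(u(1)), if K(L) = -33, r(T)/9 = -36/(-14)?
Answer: -220713/7 ≈ -31530.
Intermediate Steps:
r(T) = 162/7 (r(T) = 9*(-36/(-14)) = 9*(-36*(-1/14)) = 9*(18/7) = 162/7)
r(-14)*(-1361) + K(u(1)) = (162/7)*(-1361) - 33 = -220482/7 - 33 = -220713/7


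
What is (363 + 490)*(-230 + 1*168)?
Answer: -52886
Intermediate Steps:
(363 + 490)*(-230 + 1*168) = 853*(-230 + 168) = 853*(-62) = -52886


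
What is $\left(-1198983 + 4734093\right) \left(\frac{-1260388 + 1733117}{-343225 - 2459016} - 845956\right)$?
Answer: $- \frac{288973673468223750}{96629} \approx -2.9905 \cdot 10^{12}$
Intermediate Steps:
$\left(-1198983 + 4734093\right) \left(\frac{-1260388 + 1733117}{-343225 - 2459016} - 845956\right) = 3535110 \left(\frac{472729}{-2802241} - 845956\right) = 3535110 \left(472729 \left(- \frac{1}{2802241}\right) - 845956\right) = 3535110 \left(- \frac{16301}{96629} - 845956\right) = 3535110 \left(- \frac{81743898625}{96629}\right) = - \frac{288973673468223750}{96629}$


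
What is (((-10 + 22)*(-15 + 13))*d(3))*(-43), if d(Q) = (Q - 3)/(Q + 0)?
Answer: 0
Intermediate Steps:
d(Q) = (-3 + Q)/Q
(((-10 + 22)*(-15 + 13))*d(3))*(-43) = (((-10 + 22)*(-15 + 13))*((-3 + 3)/3))*(-43) = ((12*(-2))*((⅓)*0))*(-43) = -24*0*(-43) = 0*(-43) = 0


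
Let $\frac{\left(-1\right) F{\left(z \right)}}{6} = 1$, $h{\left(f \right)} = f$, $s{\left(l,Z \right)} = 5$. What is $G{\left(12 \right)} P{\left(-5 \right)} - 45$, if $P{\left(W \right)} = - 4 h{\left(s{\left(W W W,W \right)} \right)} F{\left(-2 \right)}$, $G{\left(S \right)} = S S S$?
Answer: $207315$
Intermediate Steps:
$G{\left(S \right)} = S^{3}$ ($G{\left(S \right)} = S^{2} S = S^{3}$)
$F{\left(z \right)} = -6$ ($F{\left(z \right)} = \left(-6\right) 1 = -6$)
$P{\left(W \right)} = 120$ ($P{\left(W \right)} = \left(-4\right) 5 \left(-6\right) = \left(-20\right) \left(-6\right) = 120$)
$G{\left(12 \right)} P{\left(-5 \right)} - 45 = 12^{3} \cdot 120 - 45 = 1728 \cdot 120 - 45 = 207360 - 45 = 207315$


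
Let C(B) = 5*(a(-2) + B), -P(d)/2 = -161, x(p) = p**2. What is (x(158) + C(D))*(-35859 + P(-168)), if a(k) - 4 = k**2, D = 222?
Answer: -928013218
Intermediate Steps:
a(k) = 4 + k**2
P(d) = 322 (P(d) = -2*(-161) = 322)
C(B) = 40 + 5*B (C(B) = 5*((4 + (-2)**2) + B) = 5*((4 + 4) + B) = 5*(8 + B) = 40 + 5*B)
(x(158) + C(D))*(-35859 + P(-168)) = (158**2 + (40 + 5*222))*(-35859 + 322) = (24964 + (40 + 1110))*(-35537) = (24964 + 1150)*(-35537) = 26114*(-35537) = -928013218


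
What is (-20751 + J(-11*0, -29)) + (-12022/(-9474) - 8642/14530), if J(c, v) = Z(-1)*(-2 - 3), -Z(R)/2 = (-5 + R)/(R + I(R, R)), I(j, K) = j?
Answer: -713075612567/34414305 ≈ -20720.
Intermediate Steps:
Z(R) = -(-5 + R)/R (Z(R) = -2*(-5 + R)/(R + R) = -2*(-5 + R)/(2*R) = -2*(-5 + R)*1/(2*R) = -(-5 + R)/R)
J(c, v) = 30 (J(c, v) = ((5 - 1*(-1))/(-1))*(-2 - 3) = -(5 + 1)*(-5) = -1*6*(-5) = -6*(-5) = 30)
(-20751 + J(-11*0, -29)) + (-12022/(-9474) - 8642/14530) = (-20751 + 30) + (-12022/(-9474) - 8642/14530) = -20721 + (-12022*(-1/9474) - 8642*1/14530) = -20721 + (6011/4737 - 4321/7265) = -20721 + 23201338/34414305 = -713075612567/34414305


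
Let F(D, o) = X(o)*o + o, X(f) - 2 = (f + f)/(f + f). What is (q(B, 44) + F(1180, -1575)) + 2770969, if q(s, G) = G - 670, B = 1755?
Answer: 2764043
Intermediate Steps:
X(f) = 3 (X(f) = 2 + (f + f)/(f + f) = 2 + (2*f)/((2*f)) = 2 + (2*f)*(1/(2*f)) = 2 + 1 = 3)
F(D, o) = 4*o (F(D, o) = 3*o + o = 4*o)
q(s, G) = -670 + G
(q(B, 44) + F(1180, -1575)) + 2770969 = ((-670 + 44) + 4*(-1575)) + 2770969 = (-626 - 6300) + 2770969 = -6926 + 2770969 = 2764043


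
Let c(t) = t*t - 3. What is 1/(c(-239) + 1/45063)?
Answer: 45063/2573908435 ≈ 1.7508e-5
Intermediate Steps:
c(t) = -3 + t**2 (c(t) = t**2 - 3 = -3 + t**2)
1/(c(-239) + 1/45063) = 1/((-3 + (-239)**2) + 1/45063) = 1/((-3 + 57121) + 1/45063) = 1/(57118 + 1/45063) = 1/(2573908435/45063) = 45063/2573908435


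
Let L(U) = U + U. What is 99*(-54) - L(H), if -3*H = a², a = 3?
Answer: -5340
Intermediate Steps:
H = -3 (H = -⅓*3² = -⅓*9 = -3)
L(U) = 2*U
99*(-54) - L(H) = 99*(-54) - 2*(-3) = -5346 - 1*(-6) = -5346 + 6 = -5340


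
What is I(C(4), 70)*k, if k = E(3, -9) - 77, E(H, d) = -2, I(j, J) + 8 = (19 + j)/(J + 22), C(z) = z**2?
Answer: 55379/92 ≈ 601.95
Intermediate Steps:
I(j, J) = -8 + (19 + j)/(22 + J) (I(j, J) = -8 + (19 + j)/(J + 22) = -8 + (19 + j)/(22 + J))
k = -79 (k = -2 - 77 = -79)
I(C(4), 70)*k = ((-157 + 4**2 - 8*70)/(22 + 70))*(-79) = ((-157 + 16 - 560)/92)*(-79) = ((1/92)*(-701))*(-79) = -701/92*(-79) = 55379/92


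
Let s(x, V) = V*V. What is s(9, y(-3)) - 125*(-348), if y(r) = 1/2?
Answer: 174001/4 ≈ 43500.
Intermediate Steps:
y(r) = ½
s(x, V) = V²
s(9, y(-3)) - 125*(-348) = (½)² - 125*(-348) = ¼ + 43500 = 174001/4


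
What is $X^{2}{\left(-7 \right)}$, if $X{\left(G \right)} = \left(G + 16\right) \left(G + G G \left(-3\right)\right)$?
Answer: $1920996$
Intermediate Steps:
$X{\left(G \right)} = \left(16 + G\right) \left(G - 3 G^{2}\right)$ ($X{\left(G \right)} = \left(16 + G\right) \left(G + G^{2} \left(-3\right)\right) = \left(16 + G\right) \left(G - 3 G^{2}\right)$)
$X^{2}{\left(-7 \right)} = \left(- 7 \left(16 - -329 - 3 \left(-7\right)^{2}\right)\right)^{2} = \left(- 7 \left(16 + 329 - 147\right)\right)^{2} = \left(\left(-7\right) 198\right)^{2} = \left(-1386\right)^{2} = 1920996$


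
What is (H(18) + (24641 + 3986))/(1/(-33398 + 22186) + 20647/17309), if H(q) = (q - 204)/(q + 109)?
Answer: 705524998929044/29397560585 ≈ 23999.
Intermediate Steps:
H(q) = (-204 + q)/(109 + q)
(H(18) + (24641 + 3986))/(1/(-33398 + 22186) + 20647/17309) = ((-204 + 18)/(109 + 18) + (24641 + 3986))/(1/(-33398 + 22186) + 20647/17309) = (-186/127 + 28627)/(1/(-11212) + 20647*(1/17309)) = ((1/127)*(-186) + 28627)/(-1/11212 + 20647/17309) = (-186/127 + 28627)/(231476855/194068508) = (3635443/127)*(194068508/231476855) = 705524998929044/29397560585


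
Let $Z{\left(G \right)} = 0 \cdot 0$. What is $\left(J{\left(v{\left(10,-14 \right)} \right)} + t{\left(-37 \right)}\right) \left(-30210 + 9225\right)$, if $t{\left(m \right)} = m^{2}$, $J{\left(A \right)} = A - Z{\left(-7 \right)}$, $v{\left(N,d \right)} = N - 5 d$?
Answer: $-30407265$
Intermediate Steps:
$Z{\left(G \right)} = 0$
$J{\left(A \right)} = A$ ($J{\left(A \right)} = A - 0 = A + 0 = A$)
$\left(J{\left(v{\left(10,-14 \right)} \right)} + t{\left(-37 \right)}\right) \left(-30210 + 9225\right) = \left(\left(10 - -70\right) + \left(-37\right)^{2}\right) \left(-30210 + 9225\right) = \left(\left(10 + 70\right) + 1369\right) \left(-20985\right) = \left(80 + 1369\right) \left(-20985\right) = 1449 \left(-20985\right) = -30407265$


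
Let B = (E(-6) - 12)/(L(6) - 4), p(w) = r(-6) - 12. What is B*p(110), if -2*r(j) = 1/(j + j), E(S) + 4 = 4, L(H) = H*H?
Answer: 287/64 ≈ 4.4844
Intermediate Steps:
L(H) = H²
E(S) = 0 (E(S) = -4 + 4 = 0)
r(j) = -1/(4*j) (r(j) = -1/(2*(j + j)) = -1/(2*j)/2 = -1/(4*j))
p(w) = -287/24 (p(w) = -¼/(-6) - 12 = -¼*(-⅙) - 12 = 1/24 - 12 = -287/24)
B = -3/8 (B = (0 - 12)/(6² - 4) = -12/(36 - 4) = -12/32 = -12*1/32 = -3/8 ≈ -0.37500)
B*p(110) = -3/8*(-287/24) = 287/64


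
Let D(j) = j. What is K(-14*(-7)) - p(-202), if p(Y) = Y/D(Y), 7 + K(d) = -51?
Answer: -59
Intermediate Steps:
K(d) = -58 (K(d) = -7 - 51 = -58)
p(Y) = 1 (p(Y) = Y/Y = 1)
K(-14*(-7)) - p(-202) = -58 - 1*1 = -58 - 1 = -59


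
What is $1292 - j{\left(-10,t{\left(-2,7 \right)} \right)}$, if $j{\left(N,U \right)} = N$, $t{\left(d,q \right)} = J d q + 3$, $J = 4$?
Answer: $1302$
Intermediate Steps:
$t{\left(d,q \right)} = 3 + 4 d q$ ($t{\left(d,q \right)} = 4 d q + 3 = 3 + 4 d q$)
$1292 - j{\left(-10,t{\left(-2,7 \right)} \right)} = 1292 - -10 = 1292 + 10 = 1302$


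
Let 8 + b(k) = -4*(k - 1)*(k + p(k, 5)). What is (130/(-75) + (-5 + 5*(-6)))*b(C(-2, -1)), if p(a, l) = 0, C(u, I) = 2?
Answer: 8816/15 ≈ 587.73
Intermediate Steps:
b(k) = -8 - 4*k*(-1 + k) (b(k) = -8 - 4*(k - 1)*(k + 0) = -8 - 4*(-1 + k)*k = -8 - 4*k*(-1 + k))
(130/(-75) + (-5 + 5*(-6)))*b(C(-2, -1)) = (130/(-75) + (-5 + 5*(-6)))*(-8 - 4*2² + 4*2) = (130*(-1/75) + (-5 - 30))*(-8 - 4*4 + 8) = (-26/15 - 35)*(-8 - 16 + 8) = -551/15*(-16) = 8816/15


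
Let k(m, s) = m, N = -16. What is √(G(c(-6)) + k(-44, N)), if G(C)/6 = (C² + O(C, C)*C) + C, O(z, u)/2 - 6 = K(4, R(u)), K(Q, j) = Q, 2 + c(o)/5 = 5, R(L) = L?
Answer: 2*√799 ≈ 56.533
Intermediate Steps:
c(o) = 15 (c(o) = -10 + 5*5 = -10 + 25 = 15)
O(z, u) = 20 (O(z, u) = 12 + 2*4 = 12 + 8 = 20)
G(C) = 6*C² + 126*C (G(C) = 6*((C² + 20*C) + C) = 6*(C² + 21*C) = 6*C² + 126*C)
√(G(c(-6)) + k(-44, N)) = √(6*15*(21 + 15) - 44) = √(6*15*36 - 44) = √(3240 - 44) = √3196 = 2*√799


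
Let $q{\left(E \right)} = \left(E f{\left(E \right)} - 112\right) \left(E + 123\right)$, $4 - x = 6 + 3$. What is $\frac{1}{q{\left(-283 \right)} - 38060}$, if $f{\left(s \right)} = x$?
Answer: $- \frac{1}{246540} \approx -4.0561 \cdot 10^{-6}$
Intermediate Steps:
$x = -5$ ($x = 4 - \left(6 + 3\right) = 4 - 9 = -5$)
$f{\left(s \right)} = -5$
$q{\left(E \right)} = \left(-112 - 5 E\right) \left(123 + E\right)$ ($q{\left(E \right)} = \left(E \left(-5\right) - 112\right) \left(E + 123\right) = \left(- 5 E - 112\right) \left(123 + E\right) = \left(-112 - 5 E\right) \left(123 + E\right)$)
$\frac{1}{q{\left(-283 \right)} - 38060} = \frac{1}{\left(-13776 - -205741 - 5 \left(-283\right)^{2}\right) - 38060} = \frac{1}{\left(-13776 + 205741 - 400445\right) - 38060} = \frac{1}{-208480 - 38060} = \frac{1}{-246540} = - \frac{1}{246540}$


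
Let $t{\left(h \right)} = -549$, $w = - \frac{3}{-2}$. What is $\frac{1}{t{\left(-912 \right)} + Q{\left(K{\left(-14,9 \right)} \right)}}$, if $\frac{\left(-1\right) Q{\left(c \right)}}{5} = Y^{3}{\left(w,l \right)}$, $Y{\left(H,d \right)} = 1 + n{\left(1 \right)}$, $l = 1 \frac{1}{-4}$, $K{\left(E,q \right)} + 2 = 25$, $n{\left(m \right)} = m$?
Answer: $- \frac{1}{589} \approx -0.0016978$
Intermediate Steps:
$w = \frac{3}{2}$ ($w = \left(-3\right) \left(- \frac{1}{2}\right) = \frac{3}{2} \approx 1.5$)
$K{\left(E,q \right)} = 23$ ($K{\left(E,q \right)} = -2 + 25 = 23$)
$l = - \frac{1}{4}$ ($l = 1 \left(- \frac{1}{4}\right) = - \frac{1}{4} \approx -0.25$)
$Y{\left(H,d \right)} = 2$ ($Y{\left(H,d \right)} = 1 + 1 = 2$)
$Q{\left(c \right)} = -40$ ($Q{\left(c \right)} = - 5 \cdot 2^{3} = \left(-5\right) 8 = -40$)
$\frac{1}{t{\left(-912 \right)} + Q{\left(K{\left(-14,9 \right)} \right)}} = \frac{1}{-549 - 40} = \frac{1}{-589} = - \frac{1}{589}$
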